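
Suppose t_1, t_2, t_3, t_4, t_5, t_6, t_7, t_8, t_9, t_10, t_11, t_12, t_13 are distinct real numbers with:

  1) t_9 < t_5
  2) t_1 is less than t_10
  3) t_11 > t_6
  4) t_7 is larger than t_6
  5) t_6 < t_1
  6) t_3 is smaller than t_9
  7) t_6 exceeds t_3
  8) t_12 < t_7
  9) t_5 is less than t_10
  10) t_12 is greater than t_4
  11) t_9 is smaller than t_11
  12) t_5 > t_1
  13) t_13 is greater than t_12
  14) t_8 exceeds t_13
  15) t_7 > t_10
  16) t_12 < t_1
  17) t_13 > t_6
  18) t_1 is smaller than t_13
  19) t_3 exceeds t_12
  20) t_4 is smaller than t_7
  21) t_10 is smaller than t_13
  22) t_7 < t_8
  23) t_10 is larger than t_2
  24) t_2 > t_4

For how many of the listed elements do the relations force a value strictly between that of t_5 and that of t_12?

The relations place t_12 below t_5. An element lies strictly between them when it is forced above t_12 and also forced below t_5.
Above t_12: {t_3, t_6, t_1, t_9, t_11, t_10, t_7, t_13, t_8}. Below t_5: {t_4, t_3, t_6, t_1, t_9}.
Intersection: {t_3, t_6, t_1, t_9} — 4.

4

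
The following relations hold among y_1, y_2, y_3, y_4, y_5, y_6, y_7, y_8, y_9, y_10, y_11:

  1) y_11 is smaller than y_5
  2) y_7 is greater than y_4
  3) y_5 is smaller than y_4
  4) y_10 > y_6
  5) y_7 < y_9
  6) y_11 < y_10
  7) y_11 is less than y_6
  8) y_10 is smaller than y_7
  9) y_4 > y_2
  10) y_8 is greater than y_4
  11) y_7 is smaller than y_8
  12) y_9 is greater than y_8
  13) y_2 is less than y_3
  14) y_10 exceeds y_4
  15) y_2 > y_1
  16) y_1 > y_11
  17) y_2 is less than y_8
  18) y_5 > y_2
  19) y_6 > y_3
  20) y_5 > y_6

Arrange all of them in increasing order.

Nothing is placed below y_11, so it is least; from there y_11 < y_1; y_1 < y_2; y_2 < y_3; y_3 < y_6; y_6 < y_5; y_5 < y_4; y_4 < y_10; y_10 < y_7; y_7 < y_8; y_8 < y_9, each given directly.

y_11 < y_1 < y_2 < y_3 < y_6 < y_5 < y_4 < y_10 < y_7 < y_8 < y_9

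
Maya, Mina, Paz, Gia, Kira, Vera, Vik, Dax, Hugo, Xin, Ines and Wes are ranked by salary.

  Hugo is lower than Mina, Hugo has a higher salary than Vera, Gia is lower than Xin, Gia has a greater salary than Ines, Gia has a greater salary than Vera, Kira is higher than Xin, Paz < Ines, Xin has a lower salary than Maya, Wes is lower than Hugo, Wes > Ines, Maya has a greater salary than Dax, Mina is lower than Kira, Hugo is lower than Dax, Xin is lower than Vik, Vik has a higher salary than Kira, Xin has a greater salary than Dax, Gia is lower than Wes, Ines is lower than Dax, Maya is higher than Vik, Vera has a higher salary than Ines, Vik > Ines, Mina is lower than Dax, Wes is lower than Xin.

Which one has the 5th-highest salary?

Dax

Chaining the given pairs: Paz < Ines < Vera < Gia < Wes < Hugo < Mina < Dax < Xin < Kira < Vik < Maya.
Counting 5 from the largest end gives Dax.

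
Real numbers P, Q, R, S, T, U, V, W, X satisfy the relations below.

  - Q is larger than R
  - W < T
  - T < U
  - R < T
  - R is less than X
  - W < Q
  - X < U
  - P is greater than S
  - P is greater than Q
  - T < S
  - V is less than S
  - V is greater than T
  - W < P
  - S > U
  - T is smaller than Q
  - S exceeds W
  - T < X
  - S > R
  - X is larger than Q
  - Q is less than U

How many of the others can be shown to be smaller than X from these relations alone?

The elements the relations force below X are R, W, T, Q — no chain reaches any other.
That is 4.

4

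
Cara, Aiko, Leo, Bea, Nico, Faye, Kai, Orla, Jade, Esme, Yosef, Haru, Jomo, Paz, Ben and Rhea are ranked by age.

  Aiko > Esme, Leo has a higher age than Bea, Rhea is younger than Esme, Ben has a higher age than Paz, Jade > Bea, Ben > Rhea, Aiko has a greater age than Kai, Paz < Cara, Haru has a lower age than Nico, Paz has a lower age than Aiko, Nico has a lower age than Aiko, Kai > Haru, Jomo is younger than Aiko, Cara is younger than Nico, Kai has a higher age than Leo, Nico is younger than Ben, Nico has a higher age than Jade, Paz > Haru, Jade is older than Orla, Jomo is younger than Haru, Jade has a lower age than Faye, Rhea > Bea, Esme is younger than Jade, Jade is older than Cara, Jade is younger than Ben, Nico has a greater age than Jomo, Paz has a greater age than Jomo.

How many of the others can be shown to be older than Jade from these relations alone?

Directly above Jade: Faye, Nico, Ben.
One step further: Aiko (4 so far).
Nothing else is reachable above Jade; 4 in all.

4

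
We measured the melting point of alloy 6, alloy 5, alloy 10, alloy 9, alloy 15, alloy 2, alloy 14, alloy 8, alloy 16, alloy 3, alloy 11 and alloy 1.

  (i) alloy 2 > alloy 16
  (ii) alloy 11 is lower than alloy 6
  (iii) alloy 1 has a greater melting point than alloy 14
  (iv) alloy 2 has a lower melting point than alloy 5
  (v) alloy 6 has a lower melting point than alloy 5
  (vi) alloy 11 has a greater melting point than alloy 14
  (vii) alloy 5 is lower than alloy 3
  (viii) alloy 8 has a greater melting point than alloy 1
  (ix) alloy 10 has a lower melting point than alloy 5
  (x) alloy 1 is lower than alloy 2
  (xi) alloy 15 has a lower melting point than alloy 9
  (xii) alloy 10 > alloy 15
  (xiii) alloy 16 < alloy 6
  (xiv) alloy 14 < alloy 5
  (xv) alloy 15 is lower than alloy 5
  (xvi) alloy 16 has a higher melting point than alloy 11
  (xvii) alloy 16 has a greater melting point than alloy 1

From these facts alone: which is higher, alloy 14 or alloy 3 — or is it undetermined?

alloy 14 < alloy 11 < alloy 16 < alloy 2 < alloy 5 < alloy 3, by transitivity through alloy 11, alloy 16, alloy 2, alloy 5.
So alloy 3 is higher.

alloy 3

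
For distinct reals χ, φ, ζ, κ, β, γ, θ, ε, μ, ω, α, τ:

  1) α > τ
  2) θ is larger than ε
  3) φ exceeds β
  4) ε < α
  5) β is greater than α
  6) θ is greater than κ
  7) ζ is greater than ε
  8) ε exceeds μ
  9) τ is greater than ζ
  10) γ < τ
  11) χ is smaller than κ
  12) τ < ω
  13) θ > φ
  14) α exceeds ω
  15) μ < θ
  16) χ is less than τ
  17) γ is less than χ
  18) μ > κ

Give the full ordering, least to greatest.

γ < χ < κ < μ < ε < ζ < τ < ω < α < β < φ < θ

Each adjacent pair is fixed by a given relation: γ < χ; χ < κ; κ < μ; μ < ε; ε < ζ; ζ < τ; τ < ω; ω < α; α < β; β < φ; φ < θ. Chaining them end to end gives the full order.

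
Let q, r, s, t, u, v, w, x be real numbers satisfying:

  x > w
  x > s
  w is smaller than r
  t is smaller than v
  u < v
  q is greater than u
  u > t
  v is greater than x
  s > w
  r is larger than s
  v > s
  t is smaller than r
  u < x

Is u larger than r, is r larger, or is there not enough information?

Following every chain through u: above u we get q, x, v; below u we get t.
r is not reached, and no chain runs the other way from r to u.
So the given relations leave the order of u and r undetermined.

undetermined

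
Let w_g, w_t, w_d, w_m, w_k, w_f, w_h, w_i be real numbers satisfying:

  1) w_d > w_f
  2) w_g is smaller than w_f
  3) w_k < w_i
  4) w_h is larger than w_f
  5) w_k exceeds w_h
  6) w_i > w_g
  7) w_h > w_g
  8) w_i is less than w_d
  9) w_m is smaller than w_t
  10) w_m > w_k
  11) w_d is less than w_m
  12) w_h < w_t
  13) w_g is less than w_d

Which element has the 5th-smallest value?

Chaining the given pairs: w_g < w_f < w_h < w_k < w_i < w_d < w_m < w_t.
The 5th smallest is w_i.

w_i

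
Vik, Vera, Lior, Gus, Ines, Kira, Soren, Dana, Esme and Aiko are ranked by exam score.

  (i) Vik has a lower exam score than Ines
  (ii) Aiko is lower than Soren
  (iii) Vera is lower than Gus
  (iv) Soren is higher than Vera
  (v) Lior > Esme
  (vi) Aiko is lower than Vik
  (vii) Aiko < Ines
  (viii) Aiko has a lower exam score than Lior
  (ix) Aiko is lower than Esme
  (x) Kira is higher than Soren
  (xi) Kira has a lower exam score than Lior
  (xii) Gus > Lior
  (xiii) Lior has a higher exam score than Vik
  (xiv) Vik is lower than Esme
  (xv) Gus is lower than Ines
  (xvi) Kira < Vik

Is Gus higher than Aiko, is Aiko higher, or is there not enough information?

Aiko < Soren and Soren < Kira give Aiko < Kira.
With Kira < Vik: Aiko < Soren < Kira < Vik.
Then Vik < Esme extends the chain to Esme.
With Esme < Lior: Aiko < Soren < Kira < Vik < Esme < Lior.
With Lior < Gus: Aiko < Soren < Kira < Vik < Esme < Lior < Gus.
So Gus is higher.

Gus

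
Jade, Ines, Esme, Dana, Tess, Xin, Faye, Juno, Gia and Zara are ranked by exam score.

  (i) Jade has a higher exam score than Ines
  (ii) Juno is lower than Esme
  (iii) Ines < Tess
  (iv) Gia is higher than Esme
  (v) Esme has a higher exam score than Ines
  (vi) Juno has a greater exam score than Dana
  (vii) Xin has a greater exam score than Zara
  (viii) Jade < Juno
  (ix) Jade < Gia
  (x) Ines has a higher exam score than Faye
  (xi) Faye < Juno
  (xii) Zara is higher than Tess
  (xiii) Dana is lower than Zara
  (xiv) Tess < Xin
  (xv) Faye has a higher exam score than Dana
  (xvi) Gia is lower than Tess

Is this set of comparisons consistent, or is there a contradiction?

Every relation is compatible with Dana < Faye < Ines < Jade < Juno < Esme < Gia < Tess < Zara < Xin; the set is consistent.

consistent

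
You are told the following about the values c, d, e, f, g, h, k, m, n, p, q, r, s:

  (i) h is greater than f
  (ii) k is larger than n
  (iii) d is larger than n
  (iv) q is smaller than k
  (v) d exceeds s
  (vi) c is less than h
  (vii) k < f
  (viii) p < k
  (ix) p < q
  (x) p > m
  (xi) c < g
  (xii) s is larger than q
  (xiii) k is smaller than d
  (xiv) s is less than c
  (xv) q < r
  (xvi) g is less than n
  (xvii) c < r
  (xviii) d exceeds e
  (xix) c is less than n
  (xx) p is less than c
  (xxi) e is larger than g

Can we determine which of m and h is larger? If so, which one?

m < p and p < q give m < q.
With q < s: m < p < q < s.
With s < c: m < p < q < s < c.
With c < g: m < p < q < s < c < g.
Then g < n extends the chain to n.
With n < k: m < p < q < s < c < g < n < k.
With k < f: m < p < q < s < c < g < n < k < f.
Then f < h extends the chain to h.
So h is larger.

h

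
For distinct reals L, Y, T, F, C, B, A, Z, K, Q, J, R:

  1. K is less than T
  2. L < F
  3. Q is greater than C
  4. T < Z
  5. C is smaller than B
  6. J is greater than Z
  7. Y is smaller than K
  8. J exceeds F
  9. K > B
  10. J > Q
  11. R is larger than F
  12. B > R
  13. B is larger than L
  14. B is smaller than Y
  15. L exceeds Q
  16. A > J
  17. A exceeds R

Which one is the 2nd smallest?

Q

Piecing the relations together gives one ordering: C < Q < L < F < R < B < Y < K < T < Z < J < A.
Counting 2 from the smallest end gives Q.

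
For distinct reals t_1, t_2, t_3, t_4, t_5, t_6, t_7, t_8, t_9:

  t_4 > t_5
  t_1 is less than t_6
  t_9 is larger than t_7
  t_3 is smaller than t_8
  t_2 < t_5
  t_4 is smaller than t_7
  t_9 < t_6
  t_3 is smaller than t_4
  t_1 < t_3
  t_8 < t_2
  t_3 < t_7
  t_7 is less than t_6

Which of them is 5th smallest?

t_5

Piecing the relations together gives one ordering: t_1 < t_3 < t_8 < t_2 < t_5 < t_4 < t_7 < t_9 < t_6.
Counting 5 from the smallest end gives t_5.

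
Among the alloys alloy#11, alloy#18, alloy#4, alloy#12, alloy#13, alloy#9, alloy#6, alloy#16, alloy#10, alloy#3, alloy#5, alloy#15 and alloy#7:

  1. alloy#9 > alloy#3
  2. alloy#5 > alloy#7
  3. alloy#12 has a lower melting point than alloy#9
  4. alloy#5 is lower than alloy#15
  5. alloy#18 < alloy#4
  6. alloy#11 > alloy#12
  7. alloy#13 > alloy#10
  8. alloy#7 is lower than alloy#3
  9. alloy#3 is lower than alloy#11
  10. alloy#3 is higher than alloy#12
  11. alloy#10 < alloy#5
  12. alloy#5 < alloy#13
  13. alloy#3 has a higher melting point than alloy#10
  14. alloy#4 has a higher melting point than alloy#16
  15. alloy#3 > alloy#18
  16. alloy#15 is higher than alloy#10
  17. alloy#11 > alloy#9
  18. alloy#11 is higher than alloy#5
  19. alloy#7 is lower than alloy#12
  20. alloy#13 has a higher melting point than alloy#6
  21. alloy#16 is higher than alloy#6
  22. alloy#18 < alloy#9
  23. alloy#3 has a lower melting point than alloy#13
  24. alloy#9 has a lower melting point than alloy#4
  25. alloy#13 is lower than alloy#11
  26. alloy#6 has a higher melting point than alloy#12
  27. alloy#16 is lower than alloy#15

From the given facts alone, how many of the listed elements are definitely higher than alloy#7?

The elements the relations force above alloy#7 are alloy#12, alloy#6, alloy#16, alloy#3, alloy#5, alloy#13, alloy#15, alloy#9, alloy#4, alloy#11 — no chain reaches any other.
That is 10.

10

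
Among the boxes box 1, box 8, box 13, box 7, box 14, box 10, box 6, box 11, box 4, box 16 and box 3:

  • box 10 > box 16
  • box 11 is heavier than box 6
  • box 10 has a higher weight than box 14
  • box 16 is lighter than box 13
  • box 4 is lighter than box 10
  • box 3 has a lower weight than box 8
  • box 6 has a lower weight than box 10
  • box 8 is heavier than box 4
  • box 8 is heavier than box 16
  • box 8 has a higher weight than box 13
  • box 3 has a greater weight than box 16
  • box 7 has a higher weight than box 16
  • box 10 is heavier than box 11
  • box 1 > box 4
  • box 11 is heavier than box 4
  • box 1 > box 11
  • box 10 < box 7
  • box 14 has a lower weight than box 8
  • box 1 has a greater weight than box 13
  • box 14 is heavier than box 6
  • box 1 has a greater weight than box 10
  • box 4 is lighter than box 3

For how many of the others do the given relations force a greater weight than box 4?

6

The elements the relations force above box 4 are box 11, box 10, box 3, box 8, box 1, box 7 — no chain reaches any other.
That is 6.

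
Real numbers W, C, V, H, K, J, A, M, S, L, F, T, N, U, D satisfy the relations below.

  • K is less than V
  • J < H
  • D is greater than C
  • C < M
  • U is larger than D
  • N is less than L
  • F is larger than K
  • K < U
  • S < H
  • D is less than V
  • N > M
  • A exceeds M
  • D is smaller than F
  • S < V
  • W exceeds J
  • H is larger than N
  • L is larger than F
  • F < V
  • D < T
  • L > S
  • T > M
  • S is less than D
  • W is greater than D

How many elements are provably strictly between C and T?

The relations place C below T. An element lies strictly between them when it is forced above C and also forced below T.
Above C: {M, D, F, N, L, U, H, A, W, V}. Below T: {M, S, D}.
Intersection: {M, D} — 2.

2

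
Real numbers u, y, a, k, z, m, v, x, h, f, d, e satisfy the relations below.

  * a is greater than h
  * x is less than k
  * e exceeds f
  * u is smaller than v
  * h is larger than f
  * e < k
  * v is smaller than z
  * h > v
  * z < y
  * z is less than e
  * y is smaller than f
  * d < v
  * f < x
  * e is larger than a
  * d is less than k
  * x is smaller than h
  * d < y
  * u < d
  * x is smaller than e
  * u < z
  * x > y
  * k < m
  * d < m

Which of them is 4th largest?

The consecutive relations fix a unique order: u < d < v < z < y < f < x < h < a < e < k < m.
The 4th largest is a.

a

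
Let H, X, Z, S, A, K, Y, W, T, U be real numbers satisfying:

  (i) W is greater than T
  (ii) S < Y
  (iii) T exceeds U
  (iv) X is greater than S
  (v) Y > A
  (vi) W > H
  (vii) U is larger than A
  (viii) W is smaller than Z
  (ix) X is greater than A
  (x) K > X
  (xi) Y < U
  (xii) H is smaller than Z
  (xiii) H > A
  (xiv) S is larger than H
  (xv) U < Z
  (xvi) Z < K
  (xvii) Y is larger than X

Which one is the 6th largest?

Chaining the given pairs: A < H < S < X < Y < U < T < W < Z < K.
Counting 6 from the largest end gives Y.

Y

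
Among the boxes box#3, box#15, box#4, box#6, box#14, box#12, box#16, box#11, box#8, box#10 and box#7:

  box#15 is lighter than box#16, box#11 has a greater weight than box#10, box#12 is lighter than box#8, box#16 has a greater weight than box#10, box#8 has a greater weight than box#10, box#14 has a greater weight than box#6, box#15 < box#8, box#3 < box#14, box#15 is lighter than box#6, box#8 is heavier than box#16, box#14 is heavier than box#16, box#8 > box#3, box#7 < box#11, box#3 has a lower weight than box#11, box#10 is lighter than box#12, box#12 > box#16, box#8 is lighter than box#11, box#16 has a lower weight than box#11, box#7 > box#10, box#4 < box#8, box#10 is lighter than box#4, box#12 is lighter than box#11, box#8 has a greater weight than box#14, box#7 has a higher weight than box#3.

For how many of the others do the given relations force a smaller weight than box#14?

Directly below box#14: box#16, box#6, box#3.
One step further: box#15, box#10 (5 so far).
No other element is forced below box#14 by the given relations, so the count is 5.

5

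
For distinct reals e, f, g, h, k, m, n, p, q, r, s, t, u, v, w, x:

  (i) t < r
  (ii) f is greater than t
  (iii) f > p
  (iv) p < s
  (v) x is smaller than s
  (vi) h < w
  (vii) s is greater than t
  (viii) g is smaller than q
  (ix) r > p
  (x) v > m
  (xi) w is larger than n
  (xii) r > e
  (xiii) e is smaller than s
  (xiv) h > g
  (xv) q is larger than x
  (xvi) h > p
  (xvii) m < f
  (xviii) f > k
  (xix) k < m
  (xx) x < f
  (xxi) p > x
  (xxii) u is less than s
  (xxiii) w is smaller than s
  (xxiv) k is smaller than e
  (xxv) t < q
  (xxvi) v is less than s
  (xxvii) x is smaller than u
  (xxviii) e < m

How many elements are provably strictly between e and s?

2

Chaining upward from e reaches: m, r, f, v.
Chaining downward from s reaches: x, k, g, t, u, p, m, h, n, v, w.
Strictly between e and s are those in both lists: m, v — 2 elements.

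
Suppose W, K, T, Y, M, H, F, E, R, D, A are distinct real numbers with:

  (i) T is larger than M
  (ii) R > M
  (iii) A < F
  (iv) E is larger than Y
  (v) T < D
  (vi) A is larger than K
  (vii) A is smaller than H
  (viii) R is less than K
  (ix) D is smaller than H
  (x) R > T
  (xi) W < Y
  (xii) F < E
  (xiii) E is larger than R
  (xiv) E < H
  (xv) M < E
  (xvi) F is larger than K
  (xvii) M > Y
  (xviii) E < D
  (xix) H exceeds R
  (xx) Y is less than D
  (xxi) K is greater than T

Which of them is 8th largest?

T

Piecing the relations together gives one ordering: W < Y < M < T < R < K < A < F < E < D < H.
Counting 8 from the largest end gives T.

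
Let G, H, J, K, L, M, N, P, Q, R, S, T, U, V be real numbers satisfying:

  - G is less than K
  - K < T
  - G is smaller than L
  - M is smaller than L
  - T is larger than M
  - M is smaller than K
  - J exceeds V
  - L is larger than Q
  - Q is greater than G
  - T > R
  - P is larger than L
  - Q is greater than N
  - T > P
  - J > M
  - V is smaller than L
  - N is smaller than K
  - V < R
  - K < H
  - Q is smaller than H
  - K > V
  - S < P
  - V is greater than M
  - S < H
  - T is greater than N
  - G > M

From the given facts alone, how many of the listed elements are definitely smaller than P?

Directly below P: L, S.
One step further: M, G, Q, V (6 so far).
One step further: N (7 so far).
No other element is forced below P by the given relations, so the count is 7.

7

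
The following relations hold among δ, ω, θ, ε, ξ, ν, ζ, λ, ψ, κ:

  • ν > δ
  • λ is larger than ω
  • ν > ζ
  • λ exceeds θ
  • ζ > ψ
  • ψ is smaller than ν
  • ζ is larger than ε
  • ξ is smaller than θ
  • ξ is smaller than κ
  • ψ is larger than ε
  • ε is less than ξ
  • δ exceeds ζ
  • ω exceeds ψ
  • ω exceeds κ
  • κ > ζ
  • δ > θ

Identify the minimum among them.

Chaining upward from ε: directly above it, ξ, ψ, ζ; then θ, κ, δ, ω, ν; then λ.
That covers every other element, and nothing is given below ε, so ε is the minimum.

ε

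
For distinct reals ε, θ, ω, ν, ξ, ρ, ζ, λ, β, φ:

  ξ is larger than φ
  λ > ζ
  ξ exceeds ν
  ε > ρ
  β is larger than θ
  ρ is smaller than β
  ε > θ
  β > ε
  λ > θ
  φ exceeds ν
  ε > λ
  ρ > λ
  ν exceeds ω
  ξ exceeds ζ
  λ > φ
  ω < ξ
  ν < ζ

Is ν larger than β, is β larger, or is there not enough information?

Link the given pairs in sequence: ν < φ; φ < λ; λ < ε; ε < β.
Chaining these gives ν < φ < λ < ε < β.
So β is larger.

β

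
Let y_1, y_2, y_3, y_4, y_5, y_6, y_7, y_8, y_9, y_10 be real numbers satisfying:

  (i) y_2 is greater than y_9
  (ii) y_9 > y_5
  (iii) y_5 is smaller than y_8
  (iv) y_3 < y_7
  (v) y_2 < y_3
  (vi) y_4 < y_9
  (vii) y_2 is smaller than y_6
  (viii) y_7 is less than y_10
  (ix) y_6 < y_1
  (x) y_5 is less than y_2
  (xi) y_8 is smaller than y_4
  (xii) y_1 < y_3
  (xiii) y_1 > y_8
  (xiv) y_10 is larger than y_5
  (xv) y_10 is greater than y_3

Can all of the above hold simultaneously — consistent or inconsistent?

Every relation is compatible with y_5 < y_8 < y_4 < y_9 < y_2 < y_6 < y_1 < y_3 < y_7 < y_10; the set is consistent.

consistent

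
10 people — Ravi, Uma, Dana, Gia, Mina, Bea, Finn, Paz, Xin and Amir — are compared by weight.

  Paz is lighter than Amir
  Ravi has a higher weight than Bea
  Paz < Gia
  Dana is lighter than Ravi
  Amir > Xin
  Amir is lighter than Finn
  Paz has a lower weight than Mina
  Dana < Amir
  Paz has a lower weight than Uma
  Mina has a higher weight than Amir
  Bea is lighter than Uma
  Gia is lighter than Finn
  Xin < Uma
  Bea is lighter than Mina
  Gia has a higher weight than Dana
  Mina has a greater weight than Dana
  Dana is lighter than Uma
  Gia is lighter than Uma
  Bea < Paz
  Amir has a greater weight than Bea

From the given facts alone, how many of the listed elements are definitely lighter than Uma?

Directly below Uma: Dana, Bea, Paz, Gia, Xin.
Nothing else is reachable below Uma; 5 in all.

5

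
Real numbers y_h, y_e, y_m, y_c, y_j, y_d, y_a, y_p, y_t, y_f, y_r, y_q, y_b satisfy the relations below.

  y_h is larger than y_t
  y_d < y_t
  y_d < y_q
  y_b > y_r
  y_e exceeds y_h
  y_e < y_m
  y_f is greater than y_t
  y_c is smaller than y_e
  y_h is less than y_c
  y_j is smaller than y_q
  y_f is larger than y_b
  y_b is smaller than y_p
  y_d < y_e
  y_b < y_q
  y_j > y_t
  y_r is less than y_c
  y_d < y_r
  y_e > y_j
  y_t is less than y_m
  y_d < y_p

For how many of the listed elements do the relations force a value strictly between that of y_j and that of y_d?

1

Chaining upward from y_d reaches: y_r, y_t, y_b, y_h, y_c, y_q, y_e, y_f, y_m, y_p.
Chaining downward from y_j reaches: y_t.
Strictly between y_d and y_j are those in both lists: y_t — 1 element.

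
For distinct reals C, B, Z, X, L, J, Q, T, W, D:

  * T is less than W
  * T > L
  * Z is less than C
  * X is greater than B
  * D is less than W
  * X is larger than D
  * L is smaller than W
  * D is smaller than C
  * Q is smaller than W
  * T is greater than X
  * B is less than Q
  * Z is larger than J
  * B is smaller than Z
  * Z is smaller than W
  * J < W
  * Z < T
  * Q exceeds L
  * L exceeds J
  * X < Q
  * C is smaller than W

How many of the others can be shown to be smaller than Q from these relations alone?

Directly below Q: B, L, X.
One step further: J, D (5 so far).
No other element is forced below Q by the given relations, so the count is 5.

5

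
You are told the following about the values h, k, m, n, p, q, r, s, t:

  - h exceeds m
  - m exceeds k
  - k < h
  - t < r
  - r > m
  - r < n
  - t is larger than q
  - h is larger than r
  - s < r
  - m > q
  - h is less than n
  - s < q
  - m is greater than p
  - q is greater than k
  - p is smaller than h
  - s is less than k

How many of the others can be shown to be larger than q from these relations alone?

5

The elements the relations force above q are t, m, r, h, n — no chain reaches any other.
That is 5.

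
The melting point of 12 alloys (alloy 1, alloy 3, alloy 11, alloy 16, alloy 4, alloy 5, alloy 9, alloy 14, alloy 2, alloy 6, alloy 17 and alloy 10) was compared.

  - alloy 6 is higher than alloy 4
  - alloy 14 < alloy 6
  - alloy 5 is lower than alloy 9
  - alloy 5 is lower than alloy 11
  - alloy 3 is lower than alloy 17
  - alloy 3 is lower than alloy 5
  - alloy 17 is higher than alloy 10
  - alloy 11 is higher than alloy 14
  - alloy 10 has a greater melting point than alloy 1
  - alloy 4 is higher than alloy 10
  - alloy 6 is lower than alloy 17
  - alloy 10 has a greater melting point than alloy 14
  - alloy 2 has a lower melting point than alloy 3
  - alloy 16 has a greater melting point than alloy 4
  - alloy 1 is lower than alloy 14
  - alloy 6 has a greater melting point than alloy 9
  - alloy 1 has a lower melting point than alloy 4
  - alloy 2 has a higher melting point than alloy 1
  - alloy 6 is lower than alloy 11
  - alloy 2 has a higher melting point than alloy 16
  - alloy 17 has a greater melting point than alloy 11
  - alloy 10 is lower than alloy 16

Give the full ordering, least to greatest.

alloy 1 < alloy 14 < alloy 10 < alloy 4 < alloy 16 < alloy 2 < alloy 3 < alloy 5 < alloy 9 < alloy 6 < alloy 11 < alloy 17

Each adjacent pair is fixed by a given relation: alloy 1 < alloy 14; alloy 14 < alloy 10; alloy 10 < alloy 4; alloy 4 < alloy 16; alloy 16 < alloy 2; alloy 2 < alloy 3; alloy 3 < alloy 5; alloy 5 < alloy 9; alloy 9 < alloy 6; alloy 6 < alloy 11; alloy 11 < alloy 17. Chaining them end to end gives the full order.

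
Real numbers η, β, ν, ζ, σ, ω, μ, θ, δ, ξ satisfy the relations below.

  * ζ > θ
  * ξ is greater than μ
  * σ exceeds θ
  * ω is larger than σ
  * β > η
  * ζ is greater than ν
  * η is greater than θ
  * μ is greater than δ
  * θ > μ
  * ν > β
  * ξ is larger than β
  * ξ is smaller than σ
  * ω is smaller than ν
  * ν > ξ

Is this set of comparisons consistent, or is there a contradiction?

Every relation is compatible with δ < μ < θ < η < β < ξ < σ < ω < ν < ζ; the set is consistent.

consistent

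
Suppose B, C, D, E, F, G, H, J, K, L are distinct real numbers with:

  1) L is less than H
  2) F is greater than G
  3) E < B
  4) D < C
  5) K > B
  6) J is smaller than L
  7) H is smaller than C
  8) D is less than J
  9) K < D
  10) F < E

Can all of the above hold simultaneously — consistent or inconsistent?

The single ordering G < F < E < B < K < D < J < L < H < C satisfies every listed relation, so no contradiction arises.

consistent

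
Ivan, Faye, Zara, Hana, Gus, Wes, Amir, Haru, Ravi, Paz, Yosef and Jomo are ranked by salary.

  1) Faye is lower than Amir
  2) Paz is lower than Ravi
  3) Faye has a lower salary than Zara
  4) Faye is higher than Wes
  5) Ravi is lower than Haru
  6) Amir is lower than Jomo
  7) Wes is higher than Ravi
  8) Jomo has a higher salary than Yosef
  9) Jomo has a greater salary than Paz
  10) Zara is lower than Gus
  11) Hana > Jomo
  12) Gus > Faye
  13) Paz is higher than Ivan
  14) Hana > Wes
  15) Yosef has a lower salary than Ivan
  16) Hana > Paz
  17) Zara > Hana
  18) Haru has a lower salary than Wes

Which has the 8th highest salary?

Haru

The consecutive relations fix a unique order: Yosef < Ivan < Paz < Ravi < Haru < Wes < Faye < Amir < Jomo < Hana < Zara < Gus.
The 8th largest is Haru.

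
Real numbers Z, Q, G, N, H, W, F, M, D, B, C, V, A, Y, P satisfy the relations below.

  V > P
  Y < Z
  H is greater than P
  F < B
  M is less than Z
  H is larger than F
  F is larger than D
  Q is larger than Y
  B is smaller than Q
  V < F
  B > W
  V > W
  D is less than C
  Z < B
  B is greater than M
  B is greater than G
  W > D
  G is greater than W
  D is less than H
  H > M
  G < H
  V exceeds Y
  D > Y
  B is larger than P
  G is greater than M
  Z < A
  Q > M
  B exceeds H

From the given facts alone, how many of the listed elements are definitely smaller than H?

From H the given relations immediately reach P, M, D, G, F.
From those, Y, W, V — 8 in total.
No other element is forced below H by the given relations, so the count is 8.

8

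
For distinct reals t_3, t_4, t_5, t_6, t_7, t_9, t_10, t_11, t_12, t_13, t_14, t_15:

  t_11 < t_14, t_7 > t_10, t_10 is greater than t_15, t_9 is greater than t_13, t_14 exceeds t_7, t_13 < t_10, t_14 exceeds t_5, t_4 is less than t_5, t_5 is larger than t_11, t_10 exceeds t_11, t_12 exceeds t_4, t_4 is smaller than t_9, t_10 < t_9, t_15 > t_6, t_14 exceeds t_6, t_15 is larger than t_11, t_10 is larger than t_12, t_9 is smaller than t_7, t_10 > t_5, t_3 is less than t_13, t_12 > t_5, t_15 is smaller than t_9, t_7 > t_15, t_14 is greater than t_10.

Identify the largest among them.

t_3 is not greatest since t_3 < t_13; t_6 is not greatest since t_6 < t_14; t_4 is not greatest since t_4 < t_5; t_11 is not greatest since t_11 < t_15; t_15 is not greatest since t_15 < t_9; t_5 is not greatest since t_5 < t_12; t_12 is not greatest since t_12 < t_10; t_13 is not greatest since t_13 < t_9; t_10 is not greatest since t_10 < t_9; t_9 is not greatest since t_9 < t_7; t_7 is not greatest since t_7 < t_14.
Only t_14 has nothing above it, so t_14 is the largest.

t_14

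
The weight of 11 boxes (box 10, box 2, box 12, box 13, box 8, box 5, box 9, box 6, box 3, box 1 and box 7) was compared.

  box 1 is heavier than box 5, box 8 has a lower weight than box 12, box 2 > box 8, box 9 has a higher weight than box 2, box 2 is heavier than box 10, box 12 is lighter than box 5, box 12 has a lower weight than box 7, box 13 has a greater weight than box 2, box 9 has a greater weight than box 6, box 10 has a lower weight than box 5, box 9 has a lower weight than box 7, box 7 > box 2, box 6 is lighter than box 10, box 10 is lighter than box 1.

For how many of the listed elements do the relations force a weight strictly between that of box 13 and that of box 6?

The relations place box 6 below box 13. An element lies strictly between them when it is forced above box 6 and also forced below box 13.
Above box 6: {box 10, box 2, box 5, box 1, box 9, box 7}. Below box 13: {box 10, box 8, box 2}.
Intersection: {box 10, box 2} — 2.

2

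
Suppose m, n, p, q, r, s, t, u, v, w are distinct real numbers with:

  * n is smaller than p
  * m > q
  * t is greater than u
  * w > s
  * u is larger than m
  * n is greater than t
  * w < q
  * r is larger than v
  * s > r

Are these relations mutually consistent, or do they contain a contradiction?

The single ordering v < r < s < w < q < m < u < t < n < p satisfies every listed relation, so no contradiction arises.

consistent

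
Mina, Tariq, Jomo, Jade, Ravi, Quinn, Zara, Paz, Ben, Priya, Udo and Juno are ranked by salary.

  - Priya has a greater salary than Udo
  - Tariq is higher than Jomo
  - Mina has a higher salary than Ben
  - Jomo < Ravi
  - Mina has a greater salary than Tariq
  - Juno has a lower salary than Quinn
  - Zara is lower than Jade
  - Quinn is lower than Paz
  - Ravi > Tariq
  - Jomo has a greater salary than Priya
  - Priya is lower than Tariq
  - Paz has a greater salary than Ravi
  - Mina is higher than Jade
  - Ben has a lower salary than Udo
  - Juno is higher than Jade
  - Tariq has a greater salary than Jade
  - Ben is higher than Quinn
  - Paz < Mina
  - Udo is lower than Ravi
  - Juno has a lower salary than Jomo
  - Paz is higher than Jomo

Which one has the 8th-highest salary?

Ben

Piecing the relations together gives one ordering: Zara < Jade < Juno < Quinn < Ben < Udo < Priya < Jomo < Tariq < Ravi < Paz < Mina.
The 8th largest is Ben.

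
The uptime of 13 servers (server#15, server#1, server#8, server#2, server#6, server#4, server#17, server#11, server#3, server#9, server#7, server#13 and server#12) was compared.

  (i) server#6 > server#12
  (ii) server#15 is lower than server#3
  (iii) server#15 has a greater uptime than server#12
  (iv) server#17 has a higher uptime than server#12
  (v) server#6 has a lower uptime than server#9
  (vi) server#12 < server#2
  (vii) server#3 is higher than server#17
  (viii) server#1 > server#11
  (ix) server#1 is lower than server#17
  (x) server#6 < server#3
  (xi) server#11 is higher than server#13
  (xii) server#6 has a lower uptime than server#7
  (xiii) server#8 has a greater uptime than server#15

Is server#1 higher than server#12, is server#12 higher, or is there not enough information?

Following every chain through server#12: above server#12 we get server#2, server#15, server#6, server#17, server#8, server#9, server#3, server#7.
server#1 is not reached, and no chain runs the other way from server#1 to server#12.
So the given relations leave the order of server#12 and server#1 undetermined.

undetermined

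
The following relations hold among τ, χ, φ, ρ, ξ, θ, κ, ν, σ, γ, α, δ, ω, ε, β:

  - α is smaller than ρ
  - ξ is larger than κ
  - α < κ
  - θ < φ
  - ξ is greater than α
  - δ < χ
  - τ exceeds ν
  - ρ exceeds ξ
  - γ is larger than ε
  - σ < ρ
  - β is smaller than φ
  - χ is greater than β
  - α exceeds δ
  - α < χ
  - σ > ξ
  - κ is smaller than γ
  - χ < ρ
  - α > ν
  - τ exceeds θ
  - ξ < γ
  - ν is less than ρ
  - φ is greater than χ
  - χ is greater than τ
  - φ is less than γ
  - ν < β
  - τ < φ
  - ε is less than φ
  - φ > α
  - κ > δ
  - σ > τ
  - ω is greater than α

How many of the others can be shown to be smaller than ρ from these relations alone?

The elements the relations force below ρ are δ, ν, β, θ, τ, α, κ, χ, ξ, σ — no chain reaches any other.
That is 10.

10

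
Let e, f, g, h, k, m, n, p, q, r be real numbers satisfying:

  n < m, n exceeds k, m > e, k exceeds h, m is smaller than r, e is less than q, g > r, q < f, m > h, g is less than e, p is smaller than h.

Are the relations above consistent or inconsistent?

inconsistent

We have e < m stated directly, yet also m < r < g < e by chaining the others — so m < e. Contradiction.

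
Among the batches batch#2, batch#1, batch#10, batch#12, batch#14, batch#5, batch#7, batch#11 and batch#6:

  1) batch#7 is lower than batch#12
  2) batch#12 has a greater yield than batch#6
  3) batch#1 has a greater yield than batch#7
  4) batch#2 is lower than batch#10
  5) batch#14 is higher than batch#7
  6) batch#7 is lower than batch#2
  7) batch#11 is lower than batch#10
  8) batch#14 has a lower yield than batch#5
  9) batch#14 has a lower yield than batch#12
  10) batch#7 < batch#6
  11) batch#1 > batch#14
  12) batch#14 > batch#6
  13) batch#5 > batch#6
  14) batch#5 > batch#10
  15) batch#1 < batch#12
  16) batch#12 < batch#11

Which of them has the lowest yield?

batch#7

batch#2 is not least since batch#7 < batch#2; batch#6 is not least since batch#7 < batch#6; batch#14 is not least since batch#7 < batch#14; batch#1 is not least since batch#7 < batch#1; batch#12 is not least since batch#1 < batch#12; batch#11 is not least since batch#12 < batch#11; batch#10 is not least since batch#11 < batch#10; batch#5 is not least since batch#14 < batch#5.
Only batch#7 has nothing below it, so batch#7 is the lowest yield.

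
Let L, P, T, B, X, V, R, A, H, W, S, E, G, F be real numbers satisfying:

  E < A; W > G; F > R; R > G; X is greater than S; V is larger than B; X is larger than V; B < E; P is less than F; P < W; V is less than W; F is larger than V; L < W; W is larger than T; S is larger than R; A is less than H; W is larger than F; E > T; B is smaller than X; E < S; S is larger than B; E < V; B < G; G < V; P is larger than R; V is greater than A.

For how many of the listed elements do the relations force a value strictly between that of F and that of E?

Chaining upward from E reaches: A, V, S, H, W, X.
Chaining downward from F reaches: B, G, R, T, P, A, V.
Strictly between E and F are those in both lists: A, V — 2 elements.

2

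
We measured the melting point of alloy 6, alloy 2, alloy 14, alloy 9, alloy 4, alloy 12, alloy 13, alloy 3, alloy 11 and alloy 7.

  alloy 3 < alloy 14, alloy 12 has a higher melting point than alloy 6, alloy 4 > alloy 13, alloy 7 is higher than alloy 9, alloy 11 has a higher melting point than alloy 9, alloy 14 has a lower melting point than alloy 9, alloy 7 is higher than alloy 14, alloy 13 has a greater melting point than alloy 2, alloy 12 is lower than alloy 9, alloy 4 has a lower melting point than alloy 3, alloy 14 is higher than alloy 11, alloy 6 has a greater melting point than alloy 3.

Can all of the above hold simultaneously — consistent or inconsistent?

inconsistent

Chaining the given relations yields alloy 9 < alloy 11 < alloy 14, so alloy 9 < alloy 14. But one relation states alloy 14 < alloy 9. These cannot both hold.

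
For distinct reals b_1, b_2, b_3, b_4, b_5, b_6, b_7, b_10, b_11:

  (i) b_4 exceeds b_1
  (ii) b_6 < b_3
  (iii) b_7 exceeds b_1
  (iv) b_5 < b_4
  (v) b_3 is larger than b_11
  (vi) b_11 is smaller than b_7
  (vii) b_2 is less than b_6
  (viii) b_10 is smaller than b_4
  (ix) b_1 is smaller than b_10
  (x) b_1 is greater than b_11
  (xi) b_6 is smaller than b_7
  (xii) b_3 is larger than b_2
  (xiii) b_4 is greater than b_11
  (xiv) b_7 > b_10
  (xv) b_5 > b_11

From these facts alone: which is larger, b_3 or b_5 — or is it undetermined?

Following every chain through b_5: above b_5 we get b_4; below b_5 we get b_11.
b_3 is not reached, and no chain runs the other way from b_3 to b_5.
So the given relations leave the order of b_5 and b_3 undetermined.

undetermined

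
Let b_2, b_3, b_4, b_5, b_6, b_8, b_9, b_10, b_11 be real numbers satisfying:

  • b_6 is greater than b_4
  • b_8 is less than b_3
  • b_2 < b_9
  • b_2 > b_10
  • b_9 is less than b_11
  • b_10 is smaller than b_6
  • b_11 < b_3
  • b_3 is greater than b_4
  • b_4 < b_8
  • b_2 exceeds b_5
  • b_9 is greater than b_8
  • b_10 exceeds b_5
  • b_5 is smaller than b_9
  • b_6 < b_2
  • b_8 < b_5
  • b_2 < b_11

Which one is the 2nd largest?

Piecing the relations together gives one ordering: b_4 < b_8 < b_5 < b_10 < b_6 < b_2 < b_9 < b_11 < b_3.
The 2nd largest is b_11.

b_11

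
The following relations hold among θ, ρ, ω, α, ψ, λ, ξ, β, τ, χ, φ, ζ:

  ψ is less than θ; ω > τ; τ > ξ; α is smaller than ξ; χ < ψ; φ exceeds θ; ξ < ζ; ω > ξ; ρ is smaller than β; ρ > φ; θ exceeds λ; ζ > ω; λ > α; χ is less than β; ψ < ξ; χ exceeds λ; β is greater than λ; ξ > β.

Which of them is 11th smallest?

ω

Chaining the given pairs: α < λ < χ < ψ < θ < φ < ρ < β < ξ < τ < ω < ζ.
The 11th smallest is ω.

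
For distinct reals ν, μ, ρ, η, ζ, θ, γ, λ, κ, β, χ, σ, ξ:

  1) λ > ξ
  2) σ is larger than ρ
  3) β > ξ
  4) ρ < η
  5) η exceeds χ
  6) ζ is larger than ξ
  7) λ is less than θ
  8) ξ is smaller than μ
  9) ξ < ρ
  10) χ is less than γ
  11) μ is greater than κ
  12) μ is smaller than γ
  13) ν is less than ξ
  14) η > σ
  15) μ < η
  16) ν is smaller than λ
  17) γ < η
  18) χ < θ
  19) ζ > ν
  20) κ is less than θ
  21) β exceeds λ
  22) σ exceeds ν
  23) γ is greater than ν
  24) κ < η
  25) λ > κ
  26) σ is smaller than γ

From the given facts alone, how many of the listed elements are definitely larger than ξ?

9

Directly above ξ: μ, λ, ρ, ζ, β.
One step further: σ, γ, η, θ (9 so far).
Nothing else is reachable above ξ; 9 in all.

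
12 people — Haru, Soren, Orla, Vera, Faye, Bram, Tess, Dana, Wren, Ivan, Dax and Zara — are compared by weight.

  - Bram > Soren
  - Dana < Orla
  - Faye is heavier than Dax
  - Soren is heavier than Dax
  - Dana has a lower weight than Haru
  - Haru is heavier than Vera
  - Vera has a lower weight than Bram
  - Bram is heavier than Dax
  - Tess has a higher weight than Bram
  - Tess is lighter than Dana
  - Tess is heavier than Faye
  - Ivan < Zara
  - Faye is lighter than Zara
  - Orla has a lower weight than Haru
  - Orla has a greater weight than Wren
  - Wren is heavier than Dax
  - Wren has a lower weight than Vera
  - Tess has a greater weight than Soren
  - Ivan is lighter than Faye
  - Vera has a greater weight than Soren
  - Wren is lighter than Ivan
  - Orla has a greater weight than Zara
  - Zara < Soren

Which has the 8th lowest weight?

The consecutive relations fix a unique order: Dax < Wren < Ivan < Faye < Zara < Soren < Vera < Bram < Tess < Dana < Orla < Haru.
The 8th smallest is Bram.

Bram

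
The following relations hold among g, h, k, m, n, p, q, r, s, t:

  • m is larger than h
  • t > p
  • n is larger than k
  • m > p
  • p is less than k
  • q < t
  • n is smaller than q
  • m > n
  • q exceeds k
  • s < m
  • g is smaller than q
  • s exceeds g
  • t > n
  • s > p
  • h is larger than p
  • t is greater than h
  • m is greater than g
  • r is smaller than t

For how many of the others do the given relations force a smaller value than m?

6

The elements the relations force below m are p, k, h, n, g, s — no chain reaches any other.
That is 6.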